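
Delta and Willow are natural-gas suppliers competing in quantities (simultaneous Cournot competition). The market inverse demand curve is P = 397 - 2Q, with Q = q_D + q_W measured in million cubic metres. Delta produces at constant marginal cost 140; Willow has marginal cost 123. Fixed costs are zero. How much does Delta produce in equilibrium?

Delta's profit: π_D = (397 - 2Q)q_D - (140q_D). Setting ∂π_D/∂q_D = 0: 257 - 4q_D - 2(q_W) = 0.
Willow's first-order condition: 274 - 4q_W - 2(q_D) = 0.
Best responses: q_D = (257 - 2q_W)/4, q_W = (274 - 2q_D)/4.
Solving the pair: q_D = 40, q_W = 97/2.

40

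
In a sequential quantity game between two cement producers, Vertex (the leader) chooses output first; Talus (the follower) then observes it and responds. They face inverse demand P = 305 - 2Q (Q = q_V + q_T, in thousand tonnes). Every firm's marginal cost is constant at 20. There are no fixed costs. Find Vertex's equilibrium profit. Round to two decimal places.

The follower Talus best-responds to any q_V: π_T = (305 - 2Q)q_T - 20q_T.
Follower FOC: 285 - 2q_V - 4q_T = 0, so q_T(q_V) = (285 - 2q_V)/4.
Vertex substitutes q_T(q_V) into its own profit: π_V = q_V(305 - 2q_V - (285 - 2q_V)/2) - 20q_V = (325/2 - q_V)q_V - 20q_V.
The leader's first-order condition 285/2 - 2q_V = 0 yields q_V = 285/4.
Then q_T = (285 - 2·(285/4))/4 = 285/8.
Price P = 305 - 2·(855/8) = 365/4.
Vertex's profit: (365/4 - 20)·(285/4) = 5076.5625.

5076.56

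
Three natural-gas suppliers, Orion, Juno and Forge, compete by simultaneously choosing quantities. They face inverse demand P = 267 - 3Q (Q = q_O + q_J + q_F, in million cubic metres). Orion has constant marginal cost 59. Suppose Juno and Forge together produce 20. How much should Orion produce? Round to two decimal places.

With rivals' combined output fixed at 20, Orion's profit is π_O = (267 - 3·20 - 3q_O)q_O - (59q_O) = (207 - 3q_O)q_O - (59q_O).
∂π_O/∂q_O = 148 - 6q_O = 0, so q_O = 74/3.

24.67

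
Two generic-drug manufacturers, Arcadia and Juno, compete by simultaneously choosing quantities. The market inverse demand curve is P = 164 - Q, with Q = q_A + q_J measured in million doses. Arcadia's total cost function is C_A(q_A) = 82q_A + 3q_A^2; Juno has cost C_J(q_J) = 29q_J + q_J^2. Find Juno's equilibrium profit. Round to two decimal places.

Arcadia's profit: π_A = (164 - Q)q_A - (82q_A + 3q_A²). Setting ∂π_A/∂q_A = 0: 82 - 8q_A - (q_J) = 0.
Juno's first-order condition: 135 - 4q_J - (q_A) = 0.
So q_A = (82 - q_J)/8 and q_J = (135 - q_A)/4.
Solving the pair: q_A = 193/31, q_J = 998/31.
Price P = 164 - 1191/31 = 125.5806.
Juno's profit: 125.5806·(998/31) - 29·(998/31) - (998/31)² = 2072.8491.

2072.85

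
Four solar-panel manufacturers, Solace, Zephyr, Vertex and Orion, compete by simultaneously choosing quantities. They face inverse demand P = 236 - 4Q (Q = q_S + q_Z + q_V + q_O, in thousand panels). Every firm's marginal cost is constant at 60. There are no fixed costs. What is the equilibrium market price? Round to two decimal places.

95.20

Each firm earns π_i = (236 - 4Q)q_i - 60q_i.
Setting ∂π_i/∂q_i = 0 with rivals' quantities fixed: 176 - 8q_i - 4·Σ_{j≠i} q_j = 0.
By symmetry each firm produces the same amount; substituting Σ_{j≠i} q_j = 3q_i yields q_i = 176/20 = 44/5.
Total output Q = 176/5, so price P = 236 - 4·(176/5) = 476/5.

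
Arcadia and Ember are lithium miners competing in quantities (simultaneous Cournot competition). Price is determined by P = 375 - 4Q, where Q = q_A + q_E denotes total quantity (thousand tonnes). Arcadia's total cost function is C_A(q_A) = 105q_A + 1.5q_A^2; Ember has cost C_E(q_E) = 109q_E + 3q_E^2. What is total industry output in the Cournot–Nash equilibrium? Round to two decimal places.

Arcadia's profit: π_A = (375 - 4Q)q_A - (105q_A + (3/2)q_A²). Setting ∂π_A/∂q_A = 0: 270 - 11q_A - 4(q_E) = 0.
Ember's first-order condition: 266 - 14q_E - 4(q_A) = 0.
So q_A = (270 - 4q_E)/11 and q_E = (266 - 4q_A)/14.
Substituting one into the other gives q_A = 1358/69 and q_E = 923/69.
Total output Q = 1358/69 + 923/69 = 33.0580.

33.06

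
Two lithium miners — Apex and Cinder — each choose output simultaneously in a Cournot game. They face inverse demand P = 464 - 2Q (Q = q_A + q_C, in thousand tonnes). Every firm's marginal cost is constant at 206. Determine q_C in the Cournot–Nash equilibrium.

Each firm earns π_i = (464 - 2Q)q_i - 206q_i.
Setting ∂π_i/∂q_i = 0 with rivals' quantities fixed: 258 - 4q_i - 2q_j = 0.
With identical firms every q_j equals q_i, so q_j = q_i and 258 = 6q_i, giving q_i = 43.

43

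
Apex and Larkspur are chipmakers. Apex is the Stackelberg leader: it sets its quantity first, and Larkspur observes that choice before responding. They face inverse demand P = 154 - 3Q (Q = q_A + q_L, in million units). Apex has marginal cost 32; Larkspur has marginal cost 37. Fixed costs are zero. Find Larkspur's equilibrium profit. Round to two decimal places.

Solve by backward induction. Given q_A, the follower Larkspur maximises π_L = (154 - 3q_A - 3q_L)q_L - 37q_L.
Setting the follower's marginal profit to zero, 117 - 3q_A - 6q_L = 0, i.e. q_L = (117 - 3q_A)/6.
The leader anticipates this reaction. Substituting into P = 154 - 3Q gives P = 191/2 - (3/2)q_A, so π_A = (191/2 - (3/2)q_A)q_A - 32q_A.
Leader FOC: 127/2 - 3q_A = 0, so q_A = 127/6.
Then q_L = (117 - 3·(127/6))/6 = 107/12.
Price P = 154 - 3·(361/12) = 255/4.
Larkspur's profit: (255/4 - 37)·(107/12) = 238.5208.

238.52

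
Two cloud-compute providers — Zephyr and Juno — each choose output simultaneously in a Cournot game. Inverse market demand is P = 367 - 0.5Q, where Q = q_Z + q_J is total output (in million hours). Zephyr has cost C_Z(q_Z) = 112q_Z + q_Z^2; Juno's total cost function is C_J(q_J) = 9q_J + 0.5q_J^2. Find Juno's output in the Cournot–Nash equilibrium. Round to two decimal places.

164.61

Zephyr's profit: π_Z = (367 - 0.5Q)q_Z - (112q_Z + q_Z²). Setting ∂π_Z/∂q_Z = 0: 255 - 3q_Z - (1/2)(q_J) = 0.
Juno's first-order condition: 358 - 2q_J - (1/2)(q_Z) = 0.
Best responses: q_Z = (255 - (1/2)q_J)/3, q_J = (358 - (1/2)q_Z)/2.
Solving the pair: q_Z = 1324/23, q_J = 164.6087.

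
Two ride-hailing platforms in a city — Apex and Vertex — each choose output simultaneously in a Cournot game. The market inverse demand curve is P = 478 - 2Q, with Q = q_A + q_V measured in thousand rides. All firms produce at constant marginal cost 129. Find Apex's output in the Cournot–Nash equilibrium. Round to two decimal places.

Each firm earns π_i = (478 - 2Q)q_i - 129q_i.
Setting ∂π_i/∂q_i = 0 with rivals' quantities fixed: 349 - 4q_i - 2q_j = 0.
With identical firms every q_j equals q_i, so q_j = q_i and 349 = 6q_i, giving q_i = 349/6.

58.17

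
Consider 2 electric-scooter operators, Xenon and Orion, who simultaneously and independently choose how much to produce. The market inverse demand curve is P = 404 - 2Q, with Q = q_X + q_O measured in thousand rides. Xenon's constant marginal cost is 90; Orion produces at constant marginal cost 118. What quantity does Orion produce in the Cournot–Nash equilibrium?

Xenon's profit: π_X = (404 - 2Q)q_X - (90q_X). Setting ∂π_X/∂q_X = 0: 314 - 4q_X - 2(q_O) = 0.
Orion's profit: π_O = (404 - 2Q)q_O - (118q_O). Setting ∂π_O/∂q_O = 0: 286 - 4q_O - 2(q_X) = 0.
So q_X = (314 - 2q_O)/4 and q_O = (286 - 2q_X)/4.
Substituting one into the other gives q_X = 57 and q_O = 43.

43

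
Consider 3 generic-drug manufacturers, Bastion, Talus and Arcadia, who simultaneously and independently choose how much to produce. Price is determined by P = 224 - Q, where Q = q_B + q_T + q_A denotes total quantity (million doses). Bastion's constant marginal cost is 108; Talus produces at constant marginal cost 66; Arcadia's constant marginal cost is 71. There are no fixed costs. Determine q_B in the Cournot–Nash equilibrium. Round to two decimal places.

Bastion's profit: π_B = (224 - Q)q_B - (108q_B). Setting ∂π_B/∂q_B = 0: 116 - 2q_B - (q_T + q_A) = 0.
Talus's first-order condition: 158 - 2q_T - (q_B + q_A) = 0.
Arcadia's first-order condition: 153 - 2q_A - (q_B + q_T) = 0.
Summing all 3 equations gives 427 − 4Q = 0, hence Q = 427/4.
Back-substituting: q_B = (116 − 427/4) = 37/4, q_T = (158 − 427/4) = 205/4, q_A = (153 − 427/4) = 185/4.

9.25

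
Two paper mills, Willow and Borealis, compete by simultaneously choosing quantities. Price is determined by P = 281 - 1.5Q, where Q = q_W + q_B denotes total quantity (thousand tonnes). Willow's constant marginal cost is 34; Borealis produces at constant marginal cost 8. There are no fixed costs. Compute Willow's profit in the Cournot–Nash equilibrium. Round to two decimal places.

Willow's profit: π_W = (281 - 1.5Q)q_W - (34q_W). Setting ∂π_W/∂q_W = 0: 247 - 3q_W - (3/2)(q_B) = 0.
Borealis's profit: π_B = (281 - 1.5Q)q_B - (8q_B). Setting ∂π_B/∂q_B = 0: 273 - 3q_B - (3/2)(q_W) = 0.
So q_W = (247 - (3/2)q_B)/3 and q_B = (273 - (3/2)q_W)/3.
Solving the pair: q_W = 442/9, q_B = 598/9.
Price P = 281 - (3/2)·(1040/9) = 323/3.
Willow's profit: (323/3 - 34)·(442/9) = 3617.8519.

3617.85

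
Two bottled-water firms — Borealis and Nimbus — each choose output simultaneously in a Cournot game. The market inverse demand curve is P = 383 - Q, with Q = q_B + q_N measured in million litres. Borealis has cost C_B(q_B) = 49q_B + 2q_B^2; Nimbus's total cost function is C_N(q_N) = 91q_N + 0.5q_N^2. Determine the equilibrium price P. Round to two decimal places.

257.82

Borealis's profit: π_B = (383 - Q)q_B - (49q_B + 2q_B²). Setting ∂π_B/∂q_B = 0: 334 - 6q_B - (q_N) = 0.
Nimbus's profit: π_N = (383 - Q)q_N - (91q_N + (1/2)q_N²). Setting ∂π_N/∂q_N = 0: 292 - 3q_N - (q_B) = 0.
Best responses: q_B = (334 - q_N)/6, q_N = (292 - q_B)/3.
Solving the pair: q_B = 710/17, q_N = 1418/17.
Total output Q = 125.1765, so price P = 383 - 125.1765 = 257.8235.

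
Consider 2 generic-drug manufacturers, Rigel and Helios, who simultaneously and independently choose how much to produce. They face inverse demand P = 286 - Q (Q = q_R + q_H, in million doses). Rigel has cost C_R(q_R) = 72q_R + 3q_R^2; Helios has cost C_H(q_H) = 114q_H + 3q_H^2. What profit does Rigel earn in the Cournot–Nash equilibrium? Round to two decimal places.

Rigel's profit: π_R = (286 - Q)q_R - (72q_R + 3q_R²). Setting ∂π_R/∂q_R = 0: 214 - 8q_R - (q_H) = 0.
Helios's first-order condition: 172 - 8q_H - (q_R) = 0.
So q_R = (214 - q_H)/8 and q_H = (172 - q_R)/8.
Solving the pair: q_R = 220/9, q_H = 166/9.
Price P = 286 - 386/9 = 243.1111.
Rigel's profit: 243.1111·(220/9) - 72·(220/9) - 3(220/9)² = 2390.1235.

2390.12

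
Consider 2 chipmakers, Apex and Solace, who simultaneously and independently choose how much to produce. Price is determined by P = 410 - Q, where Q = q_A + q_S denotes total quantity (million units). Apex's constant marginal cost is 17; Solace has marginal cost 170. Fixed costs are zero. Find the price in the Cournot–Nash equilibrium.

199

Apex's profit: π_A = (410 - Q)q_A - (17q_A). Setting ∂π_A/∂q_A = 0: 393 - 2q_A - (q_S) = 0.
Solace's first-order condition: 240 - 2q_S - (q_A) = 0.
Rearranging gives the reaction functions q_A = (393 - q_S)/2 and q_S = (240 - q_A)/2.
Solving the pair: q_A = 182, q_S = 29.
Total output Q = 211, so price P = 410 - 211 = 199.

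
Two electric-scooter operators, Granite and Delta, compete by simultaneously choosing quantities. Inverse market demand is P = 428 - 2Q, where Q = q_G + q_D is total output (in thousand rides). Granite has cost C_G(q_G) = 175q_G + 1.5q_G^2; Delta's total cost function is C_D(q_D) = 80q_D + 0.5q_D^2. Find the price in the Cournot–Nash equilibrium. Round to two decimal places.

Granite's profit: π_G = (428 - 2Q)q_G - (175q_G + (3/2)q_G²). Setting ∂π_G/∂q_G = 0: 253 - 7q_G - 2(q_D) = 0.
Delta's profit: π_D = (428 - 2Q)q_D - (80q_D + (1/2)q_D²). Setting ∂π_D/∂q_D = 0: 348 - 5q_D - 2(q_G) = 0.
Rearranging gives the reaction functions q_G = (253 - 2q_D)/7 and q_D = (348 - 2q_G)/5.
Solving the pair: q_G = 569/31, q_D = 1930/31.
Total output Q = 80.6129, so price P = 428 - 2·80.6129 = 266.7742.

266.77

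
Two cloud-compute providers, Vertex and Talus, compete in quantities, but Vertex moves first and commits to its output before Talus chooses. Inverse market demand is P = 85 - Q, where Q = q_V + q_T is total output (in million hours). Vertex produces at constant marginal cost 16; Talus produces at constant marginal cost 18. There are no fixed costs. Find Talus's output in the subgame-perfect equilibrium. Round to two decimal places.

The follower Talus best-responds to any q_V: π_T = (85 - Q)q_T - 18q_T.
Setting the follower's marginal profit to zero, 67 - q_V - 2q_T = 0, i.e. q_T = (67 - q_V)/2.
Vertex substitutes q_T(q_V) into its own profit: π_V = q_V(85 - q_V - (67 - q_V)/2) - 16q_V = (103/2 - (1/2)q_V)q_V - 16q_V.
Leader FOC: 71/2 - q_V = 0, so q_V = 71/2.
Then q_T = (67 - 71/2)/2 = 63/4.

15.75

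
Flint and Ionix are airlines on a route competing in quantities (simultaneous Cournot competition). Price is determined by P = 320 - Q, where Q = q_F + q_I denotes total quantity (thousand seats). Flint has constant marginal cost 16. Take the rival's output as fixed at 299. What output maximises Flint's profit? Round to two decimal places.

2.50

With the rival's output fixed at 299, Flint's profit is π_F = (320 - 299 - q_F)q_F - (16q_F) = (21 - q_F)q_F - (16q_F).
∂π_F/∂q_F = 5 - 2q_F = 0, so q_F = 5/2.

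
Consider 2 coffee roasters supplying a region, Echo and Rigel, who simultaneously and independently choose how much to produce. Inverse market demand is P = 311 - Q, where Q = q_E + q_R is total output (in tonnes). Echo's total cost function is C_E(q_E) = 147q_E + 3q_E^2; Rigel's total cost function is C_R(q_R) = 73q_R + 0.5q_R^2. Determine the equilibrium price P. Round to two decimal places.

Echo's profit: π_E = (311 - Q)q_E - (147q_E + 3q_E²). Setting ∂π_E/∂q_E = 0: 164 - 8q_E - (q_R) = 0.
Rigel's profit: π_R = (311 - Q)q_R - (73q_R + (1/2)q_R²). Setting ∂π_R/∂q_R = 0: 238 - 3q_R - (q_E) = 0.
Best responses: q_E = (164 - q_R)/8, q_R = (238 - q_E)/3.
Substituting one into the other gives q_E = 254/23 and q_R = 1740/23.
Total output Q = 1994/23, so price P = 311 - 1994/23 = 224.3043.

224.30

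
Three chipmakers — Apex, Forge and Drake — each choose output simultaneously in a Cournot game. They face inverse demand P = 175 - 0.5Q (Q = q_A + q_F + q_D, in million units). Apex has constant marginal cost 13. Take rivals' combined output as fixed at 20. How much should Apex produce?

With rivals' combined output fixed at 20, Apex's profit is π_A = (175 - (1/2)·20 - (1/2)q_A)q_A - (13q_A) = (165 - (1/2)q_A)q_A - (13q_A).
∂π_A/∂q_A = 152 - q_A = 0, so q_A = 152.

152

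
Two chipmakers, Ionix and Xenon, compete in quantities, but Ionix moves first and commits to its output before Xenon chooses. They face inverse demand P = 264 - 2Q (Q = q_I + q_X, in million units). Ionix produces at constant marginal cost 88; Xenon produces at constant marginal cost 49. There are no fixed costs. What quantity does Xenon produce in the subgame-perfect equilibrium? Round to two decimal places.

36.63

The follower Xenon best-responds to any q_I: π_X = (264 - 2Q)q_X - 49q_X.
Follower FOC: 215 - 2q_I - 4q_X = 0, so q_X(q_I) = (215 - 2q_I)/4.
Ionix substitutes q_X(q_I) into its own profit: π_I = q_I(264 - 2q_I - (215 - 2q_I)/2) - 88q_I = (313/2 - q_I)q_I - 88q_I.
Leader FOC: 137/2 - 2q_I = 0, so q_I = 137/4.
Then q_X = (215 - 2·(137/4))/4 = 293/8.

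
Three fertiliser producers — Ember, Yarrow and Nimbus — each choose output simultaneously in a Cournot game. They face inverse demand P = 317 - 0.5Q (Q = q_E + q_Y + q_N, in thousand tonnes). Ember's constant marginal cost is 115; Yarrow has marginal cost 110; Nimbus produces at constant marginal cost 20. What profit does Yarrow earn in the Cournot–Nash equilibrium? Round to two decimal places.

1860.50

Ember's profit: π_E = (317 - 0.5Q)q_E - (115q_E). Setting ∂π_E/∂q_E = 0: 202 - q_E - (1/2)(q_Y + q_N) = 0.
Yarrow's first-order condition: 207 - q_Y - (1/2)(q_E + q_N) = 0.
Nimbus's profit: π_N = (317 - 0.5Q)q_N - (20q_N). Setting ∂π_N/∂q_N = 0: 297 - q_N - (1/2)(q_E + q_Y) = 0.
Summing all 3 equations gives 706 − 2Q = 0, hence Q = 353.
Back-substituting: q_E = (202 − 353/2)/(1/2) = 51, q_Y = (207 − 353/2)/(1/2) = 61, q_N = (297 − 353/2)/(1/2) = 241.
Price P = 317 - (1/2)·353 = 281/2.
Yarrow's profit: (281/2 - 110)·61 = 1860.5000.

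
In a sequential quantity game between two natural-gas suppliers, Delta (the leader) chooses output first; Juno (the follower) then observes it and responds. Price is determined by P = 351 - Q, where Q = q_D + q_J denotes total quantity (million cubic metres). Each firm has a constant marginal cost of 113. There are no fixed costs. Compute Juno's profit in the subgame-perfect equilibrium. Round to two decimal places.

The follower Juno best-responds to any q_D: π_J = (351 - Q)q_J - 113q_J.
∂π_J/∂q_J = 238 - q_D - 2q_J = 0 gives the reaction function q_J = (238 - q_D)/2.
The leader anticipates this reaction. Substituting into P = 351 - Q gives P = 232 - (1/2)q_D, so π_D = (232 - (1/2)q_D)q_D - 113q_D.
The leader's first-order condition 119 - q_D = 0 yields q_D = 119.
Then q_J = (238 - 119)/2 = 119/2.
Price P = 351 - 357/2 = 345/2.
Juno's profit: (345/2 - 113)·(119/2) = 3540.2500.

3540.25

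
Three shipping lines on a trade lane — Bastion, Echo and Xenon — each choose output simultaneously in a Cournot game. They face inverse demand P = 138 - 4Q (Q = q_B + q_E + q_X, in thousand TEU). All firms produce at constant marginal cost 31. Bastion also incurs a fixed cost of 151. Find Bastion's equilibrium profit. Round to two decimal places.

27.89

A representative firm's profit is π_i = q_i(138 - 4Q) - 31q_i.
First-order condition (treating rivals' output as given): 107 - 8q_i - 4·Σ_{j≠i} q_j = 0.
With identical firms every q_j equals q_i, so Σ_{j≠i} q_j = 2q_i and 107 = 16q_i, giving q_i = 107/16.
Price P = 138 - 4·(321/16) = 231/4.
Bastion's profit: (231/4 - 31)·(107/16) - 151 = 1785/64.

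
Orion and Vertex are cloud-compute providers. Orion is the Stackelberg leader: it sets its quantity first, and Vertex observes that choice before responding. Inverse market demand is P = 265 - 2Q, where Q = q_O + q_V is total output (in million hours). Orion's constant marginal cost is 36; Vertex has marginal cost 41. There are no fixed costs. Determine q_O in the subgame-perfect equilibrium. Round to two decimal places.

58.50

The follower Vertex best-responds to any q_O: π_V = (265 - 2Q)q_V - 41q_V.
Follower FOC: 224 - 2q_O - 4q_V = 0, so q_V(q_O) = (224 - 2q_O)/4.
The leader anticipates this reaction. Substituting into P = 265 - 2Q gives P = 153 - q_O, so π_O = (153 - q_O)q_O - 36q_O.
The leader's first-order condition 117 - 2q_O = 0 yields q_O = 117/2.
Then q_V = (224 - 2·(117/2))/4 = 107/4.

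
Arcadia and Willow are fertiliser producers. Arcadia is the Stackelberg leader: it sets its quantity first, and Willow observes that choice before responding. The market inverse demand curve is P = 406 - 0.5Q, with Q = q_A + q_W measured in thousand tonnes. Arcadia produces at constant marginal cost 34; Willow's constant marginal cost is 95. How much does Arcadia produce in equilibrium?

The follower Willow best-responds to any q_A: π_W = (406 - 0.5Q)q_W - 95q_W.
∂π_W/∂q_W = 311 - (1/2)q_A - q_W = 0 gives the reaction function q_W = (311 - (1/2)q_A).
Arcadia substitutes q_W(q_A) into its own profit: π_A = q_A(406 - (1/2)q_A - (311 - (1/2)q_A)/2) - 34q_A = (501/2 - (1/4)q_A)q_A - 34q_A.
Maximising: ∂π_A/∂q_A = 433/2 - (1/2)q_A = 0, giving q_A = 433.
Then q_W = (311 - (1/2)·433) = 189/2.

433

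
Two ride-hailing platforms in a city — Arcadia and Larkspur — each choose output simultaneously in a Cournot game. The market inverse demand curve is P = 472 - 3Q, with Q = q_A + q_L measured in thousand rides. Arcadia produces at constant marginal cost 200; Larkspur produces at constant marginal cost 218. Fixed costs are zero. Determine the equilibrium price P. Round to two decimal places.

Arcadia's profit: π_A = (472 - 3Q)q_A - (200q_A). Setting ∂π_A/∂q_A = 0: 272 - 6q_A - 3(q_L) = 0.
Larkspur's first-order condition: 254 - 6q_L - 3(q_A) = 0.
So q_A = (272 - 3q_L)/6 and q_L = (254 - 3q_A)/6.
Substituting one into the other gives q_A = 290/9 and q_L = 236/9.
Total output Q = 526/9, so price P = 472 - 3·(526/9) = 890/3.

296.67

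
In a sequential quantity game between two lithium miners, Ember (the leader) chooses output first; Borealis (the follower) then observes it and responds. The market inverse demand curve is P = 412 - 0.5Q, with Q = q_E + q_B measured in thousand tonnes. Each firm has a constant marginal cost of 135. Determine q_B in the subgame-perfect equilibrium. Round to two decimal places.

Solve by backward induction. Given q_E, the follower Borealis maximises π_B = (412 - (1/2)q_E - (1/2)q_B)q_B - 135q_B.
Setting the follower's marginal profit to zero, 277 - (1/2)q_E - q_B = 0, i.e. q_B = (277 - (1/2)q_E).
Ember substitutes q_B(q_E) into its own profit: π_E = q_E(412 - (1/2)q_E - (277 - (1/2)q_E)/2) - 135q_E = (547/2 - (1/4)q_E)q_E - 135q_E.
The leader's first-order condition 277/2 - (1/2)q_E = 0 yields q_E = 277.
Then q_B = (277 - (1/2)·277) = 277/2.

138.50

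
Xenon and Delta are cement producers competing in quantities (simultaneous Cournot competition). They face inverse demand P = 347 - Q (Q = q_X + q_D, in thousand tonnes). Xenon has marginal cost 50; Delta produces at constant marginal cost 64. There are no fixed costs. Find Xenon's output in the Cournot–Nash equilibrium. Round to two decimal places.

Xenon's profit: π_X = (347 - Q)q_X - (50q_X). Setting ∂π_X/∂q_X = 0: 297 - 2q_X - (q_D) = 0.
Delta's first-order condition: 283 - 2q_D - (q_X) = 0.
Rearranging gives the reaction functions q_X = (297 - q_D)/2 and q_D = (283 - q_X)/2.
Solving the pair: q_X = 311/3, q_D = 269/3.

103.67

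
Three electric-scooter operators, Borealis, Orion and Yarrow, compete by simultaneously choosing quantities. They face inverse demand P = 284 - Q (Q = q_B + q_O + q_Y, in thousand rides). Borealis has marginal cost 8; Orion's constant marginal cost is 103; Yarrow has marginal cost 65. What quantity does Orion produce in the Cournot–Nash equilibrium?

12

Borealis's profit: π_B = (284 - Q)q_B - (8q_B). Setting ∂π_B/∂q_B = 0: 276 - 2q_B - (q_O + q_Y) = 0.
Orion's profit: π_O = (284 - Q)q_O - (103q_O). Setting ∂π_O/∂q_O = 0: 181 - 2q_O - (q_B + q_Y) = 0.
Yarrow's profit: π_Y = (284 - Q)q_Y - (65q_Y). Setting ∂π_Y/∂q_Y = 0: 219 - 2q_Y - (q_B + q_O) = 0.
Summing all 3 equations gives 676 − 4Q = 0, hence Q = 169.
Back-substituting: q_B = (276 − 169) = 107, q_O = (181 − 169) = 12, q_Y = (219 − 169) = 50.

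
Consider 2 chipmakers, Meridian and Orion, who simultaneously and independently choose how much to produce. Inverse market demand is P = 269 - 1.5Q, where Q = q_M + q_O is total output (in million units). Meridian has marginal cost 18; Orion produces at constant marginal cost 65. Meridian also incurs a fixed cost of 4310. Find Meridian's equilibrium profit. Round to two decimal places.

Meridian's profit: π_M = (269 - 1.5Q)q_M - (18q_M). Setting ∂π_M/∂q_M = 0: 251 - 3q_M - (3/2)(q_O) = 0.
Orion's profit: π_O = (269 - 1.5Q)q_O - (65q_O). Setting ∂π_O/∂q_O = 0: 204 - 3q_O - (3/2)(q_M) = 0.
Best responses: q_M = (251 - (3/2)q_O)/3, q_O = (204 - (3/2)q_M)/3.
Solving the pair: q_M = 596/9, q_O = 314/9.
Price P = 269 - (3/2)·(910/9) = 352/3.
Meridian's profit: (352/3 - 18)·(596/9) - 4310 = 2268.0741.

2268.07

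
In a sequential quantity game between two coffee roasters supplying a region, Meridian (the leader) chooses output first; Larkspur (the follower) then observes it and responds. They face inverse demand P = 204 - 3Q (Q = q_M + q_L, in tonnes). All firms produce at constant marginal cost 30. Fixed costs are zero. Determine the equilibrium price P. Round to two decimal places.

The follower Larkspur best-responds to any q_M: π_L = (204 - 3Q)q_L - 30q_L.
∂π_L/∂q_L = 174 - 3q_M - 6q_L = 0 gives the reaction function q_L = (174 - 3q_M)/6.
Meridian substitutes q_L(q_M) into its own profit: π_M = q_M(204 - 3q_M - (174 - 3q_M)/2) - 30q_M = (117 - (3/2)q_M)q_M - 30q_M.
The leader's first-order condition 87 - 3q_M = 0 yields q_M = 29.
Then q_L = (174 - 3·29)/6 = 29/2.
Total output Q = 87/2, so price P = 204 - 3·(87/2) = 147/2.

73.50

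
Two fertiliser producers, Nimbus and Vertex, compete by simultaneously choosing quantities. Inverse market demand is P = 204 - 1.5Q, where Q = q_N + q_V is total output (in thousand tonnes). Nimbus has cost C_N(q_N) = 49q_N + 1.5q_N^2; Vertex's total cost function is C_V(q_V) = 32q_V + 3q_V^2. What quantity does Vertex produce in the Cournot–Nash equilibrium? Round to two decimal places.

15.45

Nimbus's profit: π_N = (204 - 1.5Q)q_N - (49q_N + (3/2)q_N²). Setting ∂π_N/∂q_N = 0: 155 - 6q_N - (3/2)(q_V) = 0.
Vertex's profit: π_V = (204 - 1.5Q)q_V - (32q_V + 3q_V²). Setting ∂π_V/∂q_V = 0: 172 - 9q_V - (3/2)(q_N) = 0.
So q_N = (155 - (3/2)q_V)/6 and q_V = (172 - (3/2)q_N)/9.
Solving the pair: q_N = 1516/69, q_V = 1066/69.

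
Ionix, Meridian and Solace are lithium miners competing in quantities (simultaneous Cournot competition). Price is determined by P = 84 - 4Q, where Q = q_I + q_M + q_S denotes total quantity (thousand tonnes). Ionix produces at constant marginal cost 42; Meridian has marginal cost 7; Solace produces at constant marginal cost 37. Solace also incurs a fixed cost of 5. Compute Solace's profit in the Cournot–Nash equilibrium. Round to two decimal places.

Ionix's profit: π_I = (84 - 4Q)q_I - (42q_I). Setting ∂π_I/∂q_I = 0: 42 - 8q_I - 4(q_M + q_S) = 0.
Meridian's first-order condition: 77 - 8q_M - 4(q_I + q_S) = 0.
Solace's profit: π_S = (84 - 4Q)q_S - (37q_S). Setting ∂π_S/∂q_S = 0: 47 - 8q_S - 4(q_I + q_M) = 0.
Summing all 3 equations gives 166 − 16Q = 0, hence Q = 83/8.
Back-substituting: q_I = (42 − 83/2)/4 = 1/8, q_M = (77 − 83/2)/4 = 71/8, q_S = (47 − 83/2)/4 = 11/8.
Price P = 84 - 4·(83/8) = 85/2.
Solace's profit: (85/2 - 37)·(11/8) - 5 = 41/16.

2.56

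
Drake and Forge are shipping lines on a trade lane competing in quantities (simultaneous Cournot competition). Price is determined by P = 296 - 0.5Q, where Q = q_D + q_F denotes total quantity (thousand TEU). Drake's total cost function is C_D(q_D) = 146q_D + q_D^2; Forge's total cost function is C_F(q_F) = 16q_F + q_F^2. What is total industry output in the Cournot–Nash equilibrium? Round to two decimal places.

122.86

Drake's profit: π_D = (296 - 0.5Q)q_D - (146q_D + q_D²). Setting ∂π_D/∂q_D = 0: 150 - 3q_D - (1/2)(q_F) = 0.
Forge's profit: π_F = (296 - 0.5Q)q_F - (16q_F + q_F²). Setting ∂π_F/∂q_F = 0: 280 - 3q_F - (1/2)(q_D) = 0.
So q_D = (150 - (1/2)q_F)/3 and q_F = (280 - (1/2)q_D)/3.
Solving the pair: q_D = 248/7, q_F = 612/7.
Total output Q = 248/7 + 612/7 = 860/7.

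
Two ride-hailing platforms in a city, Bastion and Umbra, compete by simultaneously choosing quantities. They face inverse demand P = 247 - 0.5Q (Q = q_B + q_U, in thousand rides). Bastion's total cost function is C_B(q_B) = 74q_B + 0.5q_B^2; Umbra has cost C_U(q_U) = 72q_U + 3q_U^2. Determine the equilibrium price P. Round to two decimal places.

Bastion's profit: π_B = (247 - 0.5Q)q_B - (74q_B + (1/2)q_B²). Setting ∂π_B/∂q_B = 0: 173 - 2q_B - (1/2)(q_U) = 0.
Umbra's first-order condition: 175 - 7q_U - (1/2)(q_B) = 0.
Rearranging gives the reaction functions q_B = (173 - (1/2)q_U)/2 and q_U = (175 - (1/2)q_B)/7.
Substituting one into the other gives q_B = 81.7091 and q_U = 1054/55.
Total output Q = 100.8727, so price P = 247 - (1/2)·100.8727 = 196.5636.

196.56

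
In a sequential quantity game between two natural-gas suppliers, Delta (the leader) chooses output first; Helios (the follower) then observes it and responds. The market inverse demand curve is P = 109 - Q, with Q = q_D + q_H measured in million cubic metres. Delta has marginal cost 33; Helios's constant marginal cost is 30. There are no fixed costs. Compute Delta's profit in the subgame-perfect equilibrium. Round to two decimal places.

666.13

Solve by backward induction. Given q_D, the follower Helios maximises π_H = (109 - q_D - q_H)q_H - 30q_H.
Setting the follower's marginal profit to zero, 79 - q_D - 2q_H = 0, i.e. q_H = (79 - q_D)/2.
Delta substitutes q_H(q_D) into its own profit: π_D = q_D(109 - q_D - (79 - q_D)/2) - 33q_D = (139/2 - (1/2)q_D)q_D - 33q_D.
The leader's first-order condition 73/2 - q_D = 0 yields q_D = 73/2.
Then q_H = (79 - 73/2)/2 = 85/4.
Price P = 109 - 231/4 = 205/4.
Delta's profit: (205/4 - 33)·(73/2) = 666.1250.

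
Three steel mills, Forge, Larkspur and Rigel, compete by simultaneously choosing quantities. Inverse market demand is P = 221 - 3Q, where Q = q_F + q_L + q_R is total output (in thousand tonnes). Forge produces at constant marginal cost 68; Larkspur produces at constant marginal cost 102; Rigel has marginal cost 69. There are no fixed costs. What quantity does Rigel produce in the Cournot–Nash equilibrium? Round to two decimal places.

Forge's profit: π_F = (221 - 3Q)q_F - (68q_F). Setting ∂π_F/∂q_F = 0: 153 - 6q_F - 3(q_L + q_R) = 0.
Larkspur's profit: π_L = (221 - 3Q)q_L - (102q_L). Setting ∂π_L/∂q_L = 0: 119 - 6q_L - 3(q_F + q_R) = 0.
Rigel's first-order condition: 152 - 6q_R - 3(q_F + q_L) = 0.
Adding the 3 conditions: 424 − 6Q − 6Q = 0, i.e. Q = 106/3.
Back-substituting: q_F = (153 − 106)/3 = 47/3, q_L = (119 − 106)/3 = 13/3, q_R = (152 − 106)/3 = 46/3.

15.33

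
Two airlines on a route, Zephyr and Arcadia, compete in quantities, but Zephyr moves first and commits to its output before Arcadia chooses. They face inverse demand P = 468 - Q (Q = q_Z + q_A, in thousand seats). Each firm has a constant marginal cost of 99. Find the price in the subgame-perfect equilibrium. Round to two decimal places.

The follower Arcadia best-responds to any q_Z: π_A = (468 - Q)q_A - 99q_A.
Setting the follower's marginal profit to zero, 369 - q_Z - 2q_A = 0, i.e. q_A = (369 - q_Z)/2.
Zephyr substitutes q_A(q_Z) into its own profit: π_Z = q_Z(468 - q_Z - (369 - q_Z)/2) - 99q_Z = (567/2 - (1/2)q_Z)q_Z - 99q_Z.
Leader FOC: 369/2 - q_Z = 0, so q_Z = 369/2.
Then q_A = (369 - 369/2)/2 = 369/4.
Total output Q = 1107/4, so price P = 468 - 1107/4 = 765/4.

191.25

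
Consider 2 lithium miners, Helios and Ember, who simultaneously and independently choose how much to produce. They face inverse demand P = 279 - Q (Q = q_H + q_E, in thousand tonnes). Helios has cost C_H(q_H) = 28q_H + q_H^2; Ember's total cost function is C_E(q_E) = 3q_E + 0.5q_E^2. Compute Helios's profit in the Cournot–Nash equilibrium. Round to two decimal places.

Helios's profit: π_H = (279 - Q)q_H - (28q_H + q_H²). Setting ∂π_H/∂q_H = 0: 251 - 4q_H - (q_E) = 0.
Ember's profit: π_E = (279 - Q)q_E - (3q_E + (1/2)q_E²). Setting ∂π_E/∂q_E = 0: 276 - 3q_E - (q_H) = 0.
Best responses: q_H = (251 - q_E)/4, q_E = (276 - q_H)/3.
Solving the pair: q_H = 477/11, q_E = 853/11.
Price P = 279 - 1330/11 = 1739/11.
Helios's profit: (1739/11)·(477/11) - 28·(477/11) - (477/11)² = 3760.8099.

3760.81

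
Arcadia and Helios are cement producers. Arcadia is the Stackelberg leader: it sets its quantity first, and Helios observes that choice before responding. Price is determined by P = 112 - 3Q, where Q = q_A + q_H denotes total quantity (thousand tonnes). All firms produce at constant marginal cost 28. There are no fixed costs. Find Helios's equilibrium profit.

147

The follower Helios best-responds to any q_A: π_H = (112 - 3Q)q_H - 28q_H.
Follower FOC: 84 - 3q_A - 6q_H = 0, so q_H(q_A) = (84 - 3q_A)/6.
The leader anticipates this reaction. Substituting into P = 112 - 3Q gives P = 70 - (3/2)q_A, so π_A = (70 - (3/2)q_A)q_A - 28q_A.
Maximising: ∂π_A/∂q_A = 42 - 3q_A = 0, giving q_A = 14.
Then q_H = (84 - 3·14)/6 = 7.
Price P = 112 - 3·21 = 49.
Helios's profit: (49 - 28)·7 = 147.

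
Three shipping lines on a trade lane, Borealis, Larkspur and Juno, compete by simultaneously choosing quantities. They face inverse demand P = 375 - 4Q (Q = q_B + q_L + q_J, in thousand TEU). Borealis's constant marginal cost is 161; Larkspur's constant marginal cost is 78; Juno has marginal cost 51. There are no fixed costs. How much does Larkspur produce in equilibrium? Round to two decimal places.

22.06

Borealis's profit: π_B = (375 - 4Q)q_B - (161q_B). Setting ∂π_B/∂q_B = 0: 214 - 8q_B - 4(q_L + q_J) = 0.
Larkspur's profit: π_L = (375 - 4Q)q_L - (78q_L). Setting ∂π_L/∂q_L = 0: 297 - 8q_L - 4(q_B + q_J) = 0.
Juno's profit: π_J = (375 - 4Q)q_J - (51q_J). Setting ∂π_J/∂q_J = 0: 324 - 8q_J - 4(q_B + q_L) = 0.
Adding the 3 conditions: 835 − 8Q − 8Q = 0, i.e. Q = 835/16.
Back-substituting: q_B = (214 − 835/4)/4 = 21/16, q_L = (297 − 835/4)/4 = 353/16, q_J = (324 − 835/4)/4 = 461/16.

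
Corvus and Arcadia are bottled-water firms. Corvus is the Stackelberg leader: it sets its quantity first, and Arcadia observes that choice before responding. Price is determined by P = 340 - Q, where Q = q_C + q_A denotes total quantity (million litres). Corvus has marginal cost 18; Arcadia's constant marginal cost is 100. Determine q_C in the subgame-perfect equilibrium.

202

The follower Arcadia best-responds to any q_C: π_A = (340 - Q)q_A - 100q_A.
Setting the follower's marginal profit to zero, 240 - q_C - 2q_A = 0, i.e. q_A = (240 - q_C)/2.
Corvus substitutes q_A(q_C) into its own profit: π_C = q_C(340 - q_C - (240 - q_C)/2) - 18q_C = (220 - (1/2)q_C)q_C - 18q_C.
The leader's first-order condition 202 - q_C = 0 yields q_C = 202.
Then q_A = (240 - 202)/2 = 19.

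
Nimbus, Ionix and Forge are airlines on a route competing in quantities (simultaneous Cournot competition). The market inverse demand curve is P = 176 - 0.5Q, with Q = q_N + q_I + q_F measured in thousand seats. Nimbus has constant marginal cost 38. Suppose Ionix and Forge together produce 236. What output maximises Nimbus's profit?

20

With rivals' combined output fixed at 236, Nimbus's profit is π_N = (176 - (1/2)·236 - (1/2)q_N)q_N - (38q_N) = (58 - (1/2)q_N)q_N - (38q_N).
∂π_N/∂q_N = 20 - q_N = 0, so q_N = 20.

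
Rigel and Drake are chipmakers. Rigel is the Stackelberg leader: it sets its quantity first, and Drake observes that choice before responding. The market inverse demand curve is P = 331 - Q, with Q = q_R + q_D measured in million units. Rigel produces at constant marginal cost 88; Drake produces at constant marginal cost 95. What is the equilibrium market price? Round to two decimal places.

150.50

The follower Drake best-responds to any q_R: π_D = (331 - Q)q_D - 95q_D.
∂π_D/∂q_D = 236 - q_R - 2q_D = 0 gives the reaction function q_D = (236 - q_R)/2.
The leader anticipates this reaction. Substituting into P = 331 - Q gives P = 213 - (1/2)q_R, so π_R = (213 - (1/2)q_R)q_R - 88q_R.
Maximising: ∂π_R/∂q_R = 125 - q_R = 0, giving q_R = 125.
Then q_D = (236 - 125)/2 = 111/2.
Total output Q = 361/2, so price P = 331 - 361/2 = 301/2.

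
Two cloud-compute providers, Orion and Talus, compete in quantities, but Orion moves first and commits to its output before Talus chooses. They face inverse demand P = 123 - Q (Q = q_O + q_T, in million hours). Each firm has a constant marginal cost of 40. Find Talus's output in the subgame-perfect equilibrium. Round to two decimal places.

Solve by backward induction. Given q_O, the follower Talus maximises π_T = (123 - q_O - q_T)q_T - 40q_T.
Setting the follower's marginal profit to zero, 83 - q_O - 2q_T = 0, i.e. q_T = (83 - q_O)/2.
Orion substitutes q_T(q_O) into its own profit: π_O = q_O(123 - q_O - (83 - q_O)/2) - 40q_O = (163/2 - (1/2)q_O)q_O - 40q_O.
Leader FOC: 83/2 - q_O = 0, so q_O = 83/2.
Then q_T = (83 - 83/2)/2 = 83/4.

20.75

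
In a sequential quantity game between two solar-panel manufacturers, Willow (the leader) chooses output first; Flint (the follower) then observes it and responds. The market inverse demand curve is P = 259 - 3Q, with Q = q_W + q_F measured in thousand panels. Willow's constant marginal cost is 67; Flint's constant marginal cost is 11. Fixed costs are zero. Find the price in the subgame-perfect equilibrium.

101

Solve by backward induction. Given q_W, the follower Flint maximises π_F = (259 - 3q_W - 3q_F)q_F - 11q_F.
∂π_F/∂q_F = 248 - 3q_W - 6q_F = 0 gives the reaction function q_F = (248 - 3q_W)/6.
Willow substitutes q_F(q_W) into its own profit: π_W = q_W(259 - 3q_W - (248 - 3q_W)/2) - 67q_W = (135 - (3/2)q_W)q_W - 67q_W.
The leader's first-order condition 68 - 3q_W = 0 yields q_W = 68/3.
Then q_F = (248 - 3·(68/3))/6 = 30.
Total output Q = 158/3, so price P = 259 - 3·(158/3) = 101.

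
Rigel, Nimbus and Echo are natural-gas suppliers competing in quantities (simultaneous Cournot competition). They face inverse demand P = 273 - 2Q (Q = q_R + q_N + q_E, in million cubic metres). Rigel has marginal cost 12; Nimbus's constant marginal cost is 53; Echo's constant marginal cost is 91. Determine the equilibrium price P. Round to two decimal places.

Rigel's profit: π_R = (273 - 2Q)q_R - (12q_R). Setting ∂π_R/∂q_R = 0: 261 - 4q_R - 2(q_N + q_E) = 0.
Nimbus's first-order condition: 220 - 4q_N - 2(q_R + q_E) = 0.
Echo's profit: π_E = (273 - 2Q)q_E - (91q_E). Setting ∂π_E/∂q_E = 0: 182 - 4q_E - 2(q_R + q_N) = 0.
Adding the 3 first-order conditions: 663 − 8Q = 0, so Q = 663/8.
Back-substituting: q_R = (261 − 663/4)/2 = 381/8, q_N = (220 − 663/4)/2 = 217/8, q_E = (182 − 663/4)/2 = 65/8.
Total output Q = 663/8, so price P = 273 - 2·(663/8) = 429/4.

107.25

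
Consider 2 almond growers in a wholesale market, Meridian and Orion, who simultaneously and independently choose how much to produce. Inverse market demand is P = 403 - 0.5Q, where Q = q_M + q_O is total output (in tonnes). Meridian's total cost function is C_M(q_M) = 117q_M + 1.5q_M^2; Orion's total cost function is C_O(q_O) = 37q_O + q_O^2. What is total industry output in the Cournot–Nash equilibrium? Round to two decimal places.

Meridian's profit: π_M = (403 - 0.5Q)q_M - (117q_M + (3/2)q_M²). Setting ∂π_M/∂q_M = 0: 286 - 4q_M - (1/2)(q_O) = 0.
Orion's first-order condition: 366 - 3q_O - (1/2)(q_M) = 0.
So q_M = (286 - (1/2)q_O)/4 and q_O = (366 - (1/2)q_M)/3.
Solving the pair: q_M = 57.4468, q_O = 112.4255.
Total output Q = 57.4468 + 112.4255 = 169.8723.

169.87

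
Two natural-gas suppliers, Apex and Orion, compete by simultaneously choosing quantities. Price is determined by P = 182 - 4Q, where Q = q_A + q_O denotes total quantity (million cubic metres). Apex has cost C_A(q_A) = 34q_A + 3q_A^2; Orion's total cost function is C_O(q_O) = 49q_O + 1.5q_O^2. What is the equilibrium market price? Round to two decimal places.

Apex's profit: π_A = (182 - 4Q)q_A - (34q_A + 3q_A²). Setting ∂π_A/∂q_A = 0: 148 - 14q_A - 4(q_O) = 0.
Orion's profit: π_O = (182 - 4Q)q_O - (49q_O + (3/2)q_O²). Setting ∂π_O/∂q_O = 0: 133 - 11q_O - 4(q_A) = 0.
Best responses: q_A = (148 - 4q_O)/14, q_O = (133 - 4q_A)/11.
Solving the pair: q_A = 548/69, q_O = 635/69.
Total output Q = 1183/69, so price P = 182 - 4·(1183/69) = 113.4203.

113.42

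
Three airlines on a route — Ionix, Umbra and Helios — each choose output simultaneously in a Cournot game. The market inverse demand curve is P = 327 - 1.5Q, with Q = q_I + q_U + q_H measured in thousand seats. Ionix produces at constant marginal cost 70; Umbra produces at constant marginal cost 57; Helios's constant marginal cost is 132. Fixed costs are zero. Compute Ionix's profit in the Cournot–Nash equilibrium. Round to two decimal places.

3901.50

Ionix's profit: π_I = (327 - 1.5Q)q_I - (70q_I). Setting ∂π_I/∂q_I = 0: 257 - 3q_I - (3/2)(q_U + q_H) = 0.
Umbra's first-order condition: 270 - 3q_U - (3/2)(q_I + q_H) = 0.
Helios's profit: π_H = (327 - 1.5Q)q_H - (132q_H). Setting ∂π_H/∂q_H = 0: 195 - 3q_H - (3/2)(q_I + q_U) = 0.
Summing all 3 equations gives 722 − 6Q = 0, hence Q = 361/3.
Back-substituting: q_I = (257 − 361/2)/(3/2) = 51, q_U = (270 − 361/2)/(3/2) = 179/3, q_H = (195 − 361/2)/(3/2) = 29/3.
Price P = 327 - (3/2)·(361/3) = 293/2.
Ionix's profit: (293/2 - 70)·51 = 3901.5000.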